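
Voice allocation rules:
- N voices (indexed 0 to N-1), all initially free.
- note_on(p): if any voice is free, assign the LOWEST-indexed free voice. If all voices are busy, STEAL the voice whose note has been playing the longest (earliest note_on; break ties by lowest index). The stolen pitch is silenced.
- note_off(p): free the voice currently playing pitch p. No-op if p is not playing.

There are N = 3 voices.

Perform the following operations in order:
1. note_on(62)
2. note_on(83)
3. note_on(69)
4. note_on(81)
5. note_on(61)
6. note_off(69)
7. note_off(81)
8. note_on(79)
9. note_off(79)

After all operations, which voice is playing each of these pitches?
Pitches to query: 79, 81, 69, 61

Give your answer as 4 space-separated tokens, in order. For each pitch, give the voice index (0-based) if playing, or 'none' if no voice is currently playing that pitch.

Answer: none none none 1

Derivation:
Op 1: note_on(62): voice 0 is free -> assigned | voices=[62 - -]
Op 2: note_on(83): voice 1 is free -> assigned | voices=[62 83 -]
Op 3: note_on(69): voice 2 is free -> assigned | voices=[62 83 69]
Op 4: note_on(81): all voices busy, STEAL voice 0 (pitch 62, oldest) -> assign | voices=[81 83 69]
Op 5: note_on(61): all voices busy, STEAL voice 1 (pitch 83, oldest) -> assign | voices=[81 61 69]
Op 6: note_off(69): free voice 2 | voices=[81 61 -]
Op 7: note_off(81): free voice 0 | voices=[- 61 -]
Op 8: note_on(79): voice 0 is free -> assigned | voices=[79 61 -]
Op 9: note_off(79): free voice 0 | voices=[- 61 -]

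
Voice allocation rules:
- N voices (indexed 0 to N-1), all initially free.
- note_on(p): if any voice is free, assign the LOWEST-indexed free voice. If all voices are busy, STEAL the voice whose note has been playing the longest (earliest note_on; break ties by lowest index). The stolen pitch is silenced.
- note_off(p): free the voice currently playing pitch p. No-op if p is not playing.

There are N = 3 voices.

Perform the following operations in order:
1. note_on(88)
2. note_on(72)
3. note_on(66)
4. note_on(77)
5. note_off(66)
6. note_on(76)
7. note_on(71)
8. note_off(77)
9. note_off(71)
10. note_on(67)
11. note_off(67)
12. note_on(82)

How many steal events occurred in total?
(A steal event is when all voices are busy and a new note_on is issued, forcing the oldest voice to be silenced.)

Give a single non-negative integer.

Op 1: note_on(88): voice 0 is free -> assigned | voices=[88 - -]
Op 2: note_on(72): voice 1 is free -> assigned | voices=[88 72 -]
Op 3: note_on(66): voice 2 is free -> assigned | voices=[88 72 66]
Op 4: note_on(77): all voices busy, STEAL voice 0 (pitch 88, oldest) -> assign | voices=[77 72 66]
Op 5: note_off(66): free voice 2 | voices=[77 72 -]
Op 6: note_on(76): voice 2 is free -> assigned | voices=[77 72 76]
Op 7: note_on(71): all voices busy, STEAL voice 1 (pitch 72, oldest) -> assign | voices=[77 71 76]
Op 8: note_off(77): free voice 0 | voices=[- 71 76]
Op 9: note_off(71): free voice 1 | voices=[- - 76]
Op 10: note_on(67): voice 0 is free -> assigned | voices=[67 - 76]
Op 11: note_off(67): free voice 0 | voices=[- - 76]
Op 12: note_on(82): voice 0 is free -> assigned | voices=[82 - 76]

Answer: 2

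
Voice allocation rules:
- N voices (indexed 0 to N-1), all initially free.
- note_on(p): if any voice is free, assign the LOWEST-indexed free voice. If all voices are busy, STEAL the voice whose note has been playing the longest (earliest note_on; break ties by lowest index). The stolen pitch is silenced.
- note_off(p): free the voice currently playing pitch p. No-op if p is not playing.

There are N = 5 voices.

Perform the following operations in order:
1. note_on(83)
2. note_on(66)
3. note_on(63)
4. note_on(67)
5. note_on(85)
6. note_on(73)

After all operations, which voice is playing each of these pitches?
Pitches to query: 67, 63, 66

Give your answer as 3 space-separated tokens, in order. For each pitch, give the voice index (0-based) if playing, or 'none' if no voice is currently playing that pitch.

Op 1: note_on(83): voice 0 is free -> assigned | voices=[83 - - - -]
Op 2: note_on(66): voice 1 is free -> assigned | voices=[83 66 - - -]
Op 3: note_on(63): voice 2 is free -> assigned | voices=[83 66 63 - -]
Op 4: note_on(67): voice 3 is free -> assigned | voices=[83 66 63 67 -]
Op 5: note_on(85): voice 4 is free -> assigned | voices=[83 66 63 67 85]
Op 6: note_on(73): all voices busy, STEAL voice 0 (pitch 83, oldest) -> assign | voices=[73 66 63 67 85]

Answer: 3 2 1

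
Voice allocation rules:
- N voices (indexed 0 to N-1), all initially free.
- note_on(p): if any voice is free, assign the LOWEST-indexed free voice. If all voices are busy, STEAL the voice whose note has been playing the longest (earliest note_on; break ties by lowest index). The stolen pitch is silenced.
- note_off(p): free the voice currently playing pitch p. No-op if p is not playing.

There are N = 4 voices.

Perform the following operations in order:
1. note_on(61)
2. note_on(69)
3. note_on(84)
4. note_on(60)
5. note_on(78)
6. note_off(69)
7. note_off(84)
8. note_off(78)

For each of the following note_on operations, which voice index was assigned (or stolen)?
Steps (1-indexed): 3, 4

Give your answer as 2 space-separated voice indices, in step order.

Op 1: note_on(61): voice 0 is free -> assigned | voices=[61 - - -]
Op 2: note_on(69): voice 1 is free -> assigned | voices=[61 69 - -]
Op 3: note_on(84): voice 2 is free -> assigned | voices=[61 69 84 -]
Op 4: note_on(60): voice 3 is free -> assigned | voices=[61 69 84 60]
Op 5: note_on(78): all voices busy, STEAL voice 0 (pitch 61, oldest) -> assign | voices=[78 69 84 60]
Op 6: note_off(69): free voice 1 | voices=[78 - 84 60]
Op 7: note_off(84): free voice 2 | voices=[78 - - 60]
Op 8: note_off(78): free voice 0 | voices=[- - - 60]

Answer: 2 3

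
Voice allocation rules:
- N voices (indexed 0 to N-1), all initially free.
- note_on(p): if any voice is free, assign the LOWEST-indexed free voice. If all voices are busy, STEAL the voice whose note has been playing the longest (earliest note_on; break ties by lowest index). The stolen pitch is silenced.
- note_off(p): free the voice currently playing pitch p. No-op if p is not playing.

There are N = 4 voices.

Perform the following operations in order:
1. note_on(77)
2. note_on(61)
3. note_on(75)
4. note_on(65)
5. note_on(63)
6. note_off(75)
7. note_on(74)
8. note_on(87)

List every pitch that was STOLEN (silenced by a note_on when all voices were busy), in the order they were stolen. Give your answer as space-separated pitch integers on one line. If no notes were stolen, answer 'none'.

Op 1: note_on(77): voice 0 is free -> assigned | voices=[77 - - -]
Op 2: note_on(61): voice 1 is free -> assigned | voices=[77 61 - -]
Op 3: note_on(75): voice 2 is free -> assigned | voices=[77 61 75 -]
Op 4: note_on(65): voice 3 is free -> assigned | voices=[77 61 75 65]
Op 5: note_on(63): all voices busy, STEAL voice 0 (pitch 77, oldest) -> assign | voices=[63 61 75 65]
Op 6: note_off(75): free voice 2 | voices=[63 61 - 65]
Op 7: note_on(74): voice 2 is free -> assigned | voices=[63 61 74 65]
Op 8: note_on(87): all voices busy, STEAL voice 1 (pitch 61, oldest) -> assign | voices=[63 87 74 65]

Answer: 77 61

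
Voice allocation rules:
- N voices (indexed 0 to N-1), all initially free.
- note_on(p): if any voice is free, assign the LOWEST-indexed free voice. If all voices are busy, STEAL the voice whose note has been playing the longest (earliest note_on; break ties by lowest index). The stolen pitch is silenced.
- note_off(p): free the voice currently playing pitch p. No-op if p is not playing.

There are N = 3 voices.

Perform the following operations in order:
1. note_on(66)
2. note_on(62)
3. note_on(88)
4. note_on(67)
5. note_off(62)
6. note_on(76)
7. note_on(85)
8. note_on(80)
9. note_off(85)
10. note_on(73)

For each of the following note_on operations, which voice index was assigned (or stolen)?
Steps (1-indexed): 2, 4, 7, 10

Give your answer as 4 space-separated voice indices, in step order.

Answer: 1 0 2 2

Derivation:
Op 1: note_on(66): voice 0 is free -> assigned | voices=[66 - -]
Op 2: note_on(62): voice 1 is free -> assigned | voices=[66 62 -]
Op 3: note_on(88): voice 2 is free -> assigned | voices=[66 62 88]
Op 4: note_on(67): all voices busy, STEAL voice 0 (pitch 66, oldest) -> assign | voices=[67 62 88]
Op 5: note_off(62): free voice 1 | voices=[67 - 88]
Op 6: note_on(76): voice 1 is free -> assigned | voices=[67 76 88]
Op 7: note_on(85): all voices busy, STEAL voice 2 (pitch 88, oldest) -> assign | voices=[67 76 85]
Op 8: note_on(80): all voices busy, STEAL voice 0 (pitch 67, oldest) -> assign | voices=[80 76 85]
Op 9: note_off(85): free voice 2 | voices=[80 76 -]
Op 10: note_on(73): voice 2 is free -> assigned | voices=[80 76 73]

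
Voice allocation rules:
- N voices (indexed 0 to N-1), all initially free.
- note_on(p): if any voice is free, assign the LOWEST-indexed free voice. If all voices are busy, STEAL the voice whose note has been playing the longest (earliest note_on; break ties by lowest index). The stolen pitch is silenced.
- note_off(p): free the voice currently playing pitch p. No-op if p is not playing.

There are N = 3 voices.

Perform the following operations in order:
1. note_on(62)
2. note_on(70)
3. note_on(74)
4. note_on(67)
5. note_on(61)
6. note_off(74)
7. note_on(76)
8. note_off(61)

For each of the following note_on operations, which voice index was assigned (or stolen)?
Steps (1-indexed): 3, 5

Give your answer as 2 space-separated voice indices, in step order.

Answer: 2 1

Derivation:
Op 1: note_on(62): voice 0 is free -> assigned | voices=[62 - -]
Op 2: note_on(70): voice 1 is free -> assigned | voices=[62 70 -]
Op 3: note_on(74): voice 2 is free -> assigned | voices=[62 70 74]
Op 4: note_on(67): all voices busy, STEAL voice 0 (pitch 62, oldest) -> assign | voices=[67 70 74]
Op 5: note_on(61): all voices busy, STEAL voice 1 (pitch 70, oldest) -> assign | voices=[67 61 74]
Op 6: note_off(74): free voice 2 | voices=[67 61 -]
Op 7: note_on(76): voice 2 is free -> assigned | voices=[67 61 76]
Op 8: note_off(61): free voice 1 | voices=[67 - 76]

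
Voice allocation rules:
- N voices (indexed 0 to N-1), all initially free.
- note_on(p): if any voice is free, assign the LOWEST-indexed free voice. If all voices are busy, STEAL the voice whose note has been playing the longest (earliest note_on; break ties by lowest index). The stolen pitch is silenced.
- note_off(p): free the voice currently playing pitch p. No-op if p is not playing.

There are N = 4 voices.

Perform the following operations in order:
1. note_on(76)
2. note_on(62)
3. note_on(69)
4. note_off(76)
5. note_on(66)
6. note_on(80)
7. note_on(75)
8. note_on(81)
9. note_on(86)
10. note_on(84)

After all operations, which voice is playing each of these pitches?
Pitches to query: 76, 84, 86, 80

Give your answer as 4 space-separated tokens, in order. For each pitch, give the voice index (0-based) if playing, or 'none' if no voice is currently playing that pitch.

Op 1: note_on(76): voice 0 is free -> assigned | voices=[76 - - -]
Op 2: note_on(62): voice 1 is free -> assigned | voices=[76 62 - -]
Op 3: note_on(69): voice 2 is free -> assigned | voices=[76 62 69 -]
Op 4: note_off(76): free voice 0 | voices=[- 62 69 -]
Op 5: note_on(66): voice 0 is free -> assigned | voices=[66 62 69 -]
Op 6: note_on(80): voice 3 is free -> assigned | voices=[66 62 69 80]
Op 7: note_on(75): all voices busy, STEAL voice 1 (pitch 62, oldest) -> assign | voices=[66 75 69 80]
Op 8: note_on(81): all voices busy, STEAL voice 2 (pitch 69, oldest) -> assign | voices=[66 75 81 80]
Op 9: note_on(86): all voices busy, STEAL voice 0 (pitch 66, oldest) -> assign | voices=[86 75 81 80]
Op 10: note_on(84): all voices busy, STEAL voice 3 (pitch 80, oldest) -> assign | voices=[86 75 81 84]

Answer: none 3 0 none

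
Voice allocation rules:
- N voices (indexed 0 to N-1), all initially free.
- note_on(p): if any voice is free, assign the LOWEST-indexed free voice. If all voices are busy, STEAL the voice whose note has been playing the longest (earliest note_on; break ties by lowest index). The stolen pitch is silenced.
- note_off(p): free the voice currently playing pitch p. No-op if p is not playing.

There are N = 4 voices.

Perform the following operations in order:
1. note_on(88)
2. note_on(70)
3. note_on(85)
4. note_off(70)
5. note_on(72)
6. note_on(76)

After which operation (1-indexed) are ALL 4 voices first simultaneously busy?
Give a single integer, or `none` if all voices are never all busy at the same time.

Op 1: note_on(88): voice 0 is free -> assigned | voices=[88 - - -]
Op 2: note_on(70): voice 1 is free -> assigned | voices=[88 70 - -]
Op 3: note_on(85): voice 2 is free -> assigned | voices=[88 70 85 -]
Op 4: note_off(70): free voice 1 | voices=[88 - 85 -]
Op 5: note_on(72): voice 1 is free -> assigned | voices=[88 72 85 -]
Op 6: note_on(76): voice 3 is free -> assigned | voices=[88 72 85 76]

Answer: 6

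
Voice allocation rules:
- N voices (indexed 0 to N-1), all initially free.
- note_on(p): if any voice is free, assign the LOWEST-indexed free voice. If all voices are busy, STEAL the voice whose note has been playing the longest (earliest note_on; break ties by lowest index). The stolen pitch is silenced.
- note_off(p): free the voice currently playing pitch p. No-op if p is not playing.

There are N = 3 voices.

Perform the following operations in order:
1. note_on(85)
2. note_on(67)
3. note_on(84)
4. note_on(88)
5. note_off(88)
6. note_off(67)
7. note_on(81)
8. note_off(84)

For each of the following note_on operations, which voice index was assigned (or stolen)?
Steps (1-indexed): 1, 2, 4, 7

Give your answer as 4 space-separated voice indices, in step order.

Op 1: note_on(85): voice 0 is free -> assigned | voices=[85 - -]
Op 2: note_on(67): voice 1 is free -> assigned | voices=[85 67 -]
Op 3: note_on(84): voice 2 is free -> assigned | voices=[85 67 84]
Op 4: note_on(88): all voices busy, STEAL voice 0 (pitch 85, oldest) -> assign | voices=[88 67 84]
Op 5: note_off(88): free voice 0 | voices=[- 67 84]
Op 6: note_off(67): free voice 1 | voices=[- - 84]
Op 7: note_on(81): voice 0 is free -> assigned | voices=[81 - 84]
Op 8: note_off(84): free voice 2 | voices=[81 - -]

Answer: 0 1 0 0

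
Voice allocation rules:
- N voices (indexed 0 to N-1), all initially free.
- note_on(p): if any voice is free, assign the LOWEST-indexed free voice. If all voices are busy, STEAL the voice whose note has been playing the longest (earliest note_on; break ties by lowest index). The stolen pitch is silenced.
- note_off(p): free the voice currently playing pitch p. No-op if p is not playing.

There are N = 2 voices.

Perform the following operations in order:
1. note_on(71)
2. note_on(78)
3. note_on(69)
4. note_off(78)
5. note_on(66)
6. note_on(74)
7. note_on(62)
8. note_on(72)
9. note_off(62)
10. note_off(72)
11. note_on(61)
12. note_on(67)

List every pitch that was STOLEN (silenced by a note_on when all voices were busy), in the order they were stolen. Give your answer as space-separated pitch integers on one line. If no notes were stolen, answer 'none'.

Answer: 71 69 66 74

Derivation:
Op 1: note_on(71): voice 0 is free -> assigned | voices=[71 -]
Op 2: note_on(78): voice 1 is free -> assigned | voices=[71 78]
Op 3: note_on(69): all voices busy, STEAL voice 0 (pitch 71, oldest) -> assign | voices=[69 78]
Op 4: note_off(78): free voice 1 | voices=[69 -]
Op 5: note_on(66): voice 1 is free -> assigned | voices=[69 66]
Op 6: note_on(74): all voices busy, STEAL voice 0 (pitch 69, oldest) -> assign | voices=[74 66]
Op 7: note_on(62): all voices busy, STEAL voice 1 (pitch 66, oldest) -> assign | voices=[74 62]
Op 8: note_on(72): all voices busy, STEAL voice 0 (pitch 74, oldest) -> assign | voices=[72 62]
Op 9: note_off(62): free voice 1 | voices=[72 -]
Op 10: note_off(72): free voice 0 | voices=[- -]
Op 11: note_on(61): voice 0 is free -> assigned | voices=[61 -]
Op 12: note_on(67): voice 1 is free -> assigned | voices=[61 67]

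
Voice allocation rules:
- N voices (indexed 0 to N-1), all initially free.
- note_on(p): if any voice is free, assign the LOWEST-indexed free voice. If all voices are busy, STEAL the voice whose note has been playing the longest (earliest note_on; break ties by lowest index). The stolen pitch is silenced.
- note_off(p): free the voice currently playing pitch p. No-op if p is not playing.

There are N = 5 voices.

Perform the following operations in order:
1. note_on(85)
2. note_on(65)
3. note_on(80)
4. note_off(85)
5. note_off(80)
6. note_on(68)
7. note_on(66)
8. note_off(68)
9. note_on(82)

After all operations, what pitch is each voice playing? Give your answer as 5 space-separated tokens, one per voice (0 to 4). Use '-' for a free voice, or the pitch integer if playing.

Answer: 82 65 66 - -

Derivation:
Op 1: note_on(85): voice 0 is free -> assigned | voices=[85 - - - -]
Op 2: note_on(65): voice 1 is free -> assigned | voices=[85 65 - - -]
Op 3: note_on(80): voice 2 is free -> assigned | voices=[85 65 80 - -]
Op 4: note_off(85): free voice 0 | voices=[- 65 80 - -]
Op 5: note_off(80): free voice 2 | voices=[- 65 - - -]
Op 6: note_on(68): voice 0 is free -> assigned | voices=[68 65 - - -]
Op 7: note_on(66): voice 2 is free -> assigned | voices=[68 65 66 - -]
Op 8: note_off(68): free voice 0 | voices=[- 65 66 - -]
Op 9: note_on(82): voice 0 is free -> assigned | voices=[82 65 66 - -]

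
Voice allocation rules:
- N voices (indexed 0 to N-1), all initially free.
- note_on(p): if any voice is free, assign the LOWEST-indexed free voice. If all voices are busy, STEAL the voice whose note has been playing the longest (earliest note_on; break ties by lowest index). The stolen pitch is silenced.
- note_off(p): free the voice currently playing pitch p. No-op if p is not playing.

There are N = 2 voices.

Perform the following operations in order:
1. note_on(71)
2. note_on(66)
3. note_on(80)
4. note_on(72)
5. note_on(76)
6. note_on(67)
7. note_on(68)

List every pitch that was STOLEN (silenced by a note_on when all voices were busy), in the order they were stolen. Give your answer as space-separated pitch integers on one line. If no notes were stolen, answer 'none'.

Answer: 71 66 80 72 76

Derivation:
Op 1: note_on(71): voice 0 is free -> assigned | voices=[71 -]
Op 2: note_on(66): voice 1 is free -> assigned | voices=[71 66]
Op 3: note_on(80): all voices busy, STEAL voice 0 (pitch 71, oldest) -> assign | voices=[80 66]
Op 4: note_on(72): all voices busy, STEAL voice 1 (pitch 66, oldest) -> assign | voices=[80 72]
Op 5: note_on(76): all voices busy, STEAL voice 0 (pitch 80, oldest) -> assign | voices=[76 72]
Op 6: note_on(67): all voices busy, STEAL voice 1 (pitch 72, oldest) -> assign | voices=[76 67]
Op 7: note_on(68): all voices busy, STEAL voice 0 (pitch 76, oldest) -> assign | voices=[68 67]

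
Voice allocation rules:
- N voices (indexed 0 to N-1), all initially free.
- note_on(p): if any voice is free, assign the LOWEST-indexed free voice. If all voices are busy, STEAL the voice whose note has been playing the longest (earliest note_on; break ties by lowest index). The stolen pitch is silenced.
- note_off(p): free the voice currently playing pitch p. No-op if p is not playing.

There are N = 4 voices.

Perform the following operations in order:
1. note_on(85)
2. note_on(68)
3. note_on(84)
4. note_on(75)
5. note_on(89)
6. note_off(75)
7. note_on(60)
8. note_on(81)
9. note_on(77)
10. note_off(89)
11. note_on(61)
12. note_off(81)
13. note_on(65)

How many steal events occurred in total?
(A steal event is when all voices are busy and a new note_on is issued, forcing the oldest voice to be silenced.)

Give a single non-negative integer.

Answer: 3

Derivation:
Op 1: note_on(85): voice 0 is free -> assigned | voices=[85 - - -]
Op 2: note_on(68): voice 1 is free -> assigned | voices=[85 68 - -]
Op 3: note_on(84): voice 2 is free -> assigned | voices=[85 68 84 -]
Op 4: note_on(75): voice 3 is free -> assigned | voices=[85 68 84 75]
Op 5: note_on(89): all voices busy, STEAL voice 0 (pitch 85, oldest) -> assign | voices=[89 68 84 75]
Op 6: note_off(75): free voice 3 | voices=[89 68 84 -]
Op 7: note_on(60): voice 3 is free -> assigned | voices=[89 68 84 60]
Op 8: note_on(81): all voices busy, STEAL voice 1 (pitch 68, oldest) -> assign | voices=[89 81 84 60]
Op 9: note_on(77): all voices busy, STEAL voice 2 (pitch 84, oldest) -> assign | voices=[89 81 77 60]
Op 10: note_off(89): free voice 0 | voices=[- 81 77 60]
Op 11: note_on(61): voice 0 is free -> assigned | voices=[61 81 77 60]
Op 12: note_off(81): free voice 1 | voices=[61 - 77 60]
Op 13: note_on(65): voice 1 is free -> assigned | voices=[61 65 77 60]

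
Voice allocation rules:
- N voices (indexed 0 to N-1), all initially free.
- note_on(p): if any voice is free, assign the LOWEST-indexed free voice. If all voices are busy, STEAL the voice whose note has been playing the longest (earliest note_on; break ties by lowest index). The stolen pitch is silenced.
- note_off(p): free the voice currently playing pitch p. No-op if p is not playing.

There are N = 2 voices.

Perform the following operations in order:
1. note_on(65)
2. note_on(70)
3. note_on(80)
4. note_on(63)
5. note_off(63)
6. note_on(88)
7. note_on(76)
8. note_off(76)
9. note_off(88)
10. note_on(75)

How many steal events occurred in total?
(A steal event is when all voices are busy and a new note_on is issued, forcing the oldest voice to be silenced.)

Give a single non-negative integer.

Op 1: note_on(65): voice 0 is free -> assigned | voices=[65 -]
Op 2: note_on(70): voice 1 is free -> assigned | voices=[65 70]
Op 3: note_on(80): all voices busy, STEAL voice 0 (pitch 65, oldest) -> assign | voices=[80 70]
Op 4: note_on(63): all voices busy, STEAL voice 1 (pitch 70, oldest) -> assign | voices=[80 63]
Op 5: note_off(63): free voice 1 | voices=[80 -]
Op 6: note_on(88): voice 1 is free -> assigned | voices=[80 88]
Op 7: note_on(76): all voices busy, STEAL voice 0 (pitch 80, oldest) -> assign | voices=[76 88]
Op 8: note_off(76): free voice 0 | voices=[- 88]
Op 9: note_off(88): free voice 1 | voices=[- -]
Op 10: note_on(75): voice 0 is free -> assigned | voices=[75 -]

Answer: 3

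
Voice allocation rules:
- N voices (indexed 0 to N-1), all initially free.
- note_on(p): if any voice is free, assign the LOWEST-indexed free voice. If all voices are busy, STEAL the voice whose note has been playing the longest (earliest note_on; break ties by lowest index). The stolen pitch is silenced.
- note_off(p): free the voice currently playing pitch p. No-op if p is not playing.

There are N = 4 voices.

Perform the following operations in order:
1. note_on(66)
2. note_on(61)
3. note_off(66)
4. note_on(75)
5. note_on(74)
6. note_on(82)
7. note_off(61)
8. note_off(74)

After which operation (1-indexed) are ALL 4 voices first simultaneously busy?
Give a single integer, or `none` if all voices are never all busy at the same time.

Answer: 6

Derivation:
Op 1: note_on(66): voice 0 is free -> assigned | voices=[66 - - -]
Op 2: note_on(61): voice 1 is free -> assigned | voices=[66 61 - -]
Op 3: note_off(66): free voice 0 | voices=[- 61 - -]
Op 4: note_on(75): voice 0 is free -> assigned | voices=[75 61 - -]
Op 5: note_on(74): voice 2 is free -> assigned | voices=[75 61 74 -]
Op 6: note_on(82): voice 3 is free -> assigned | voices=[75 61 74 82]
Op 7: note_off(61): free voice 1 | voices=[75 - 74 82]
Op 8: note_off(74): free voice 2 | voices=[75 - - 82]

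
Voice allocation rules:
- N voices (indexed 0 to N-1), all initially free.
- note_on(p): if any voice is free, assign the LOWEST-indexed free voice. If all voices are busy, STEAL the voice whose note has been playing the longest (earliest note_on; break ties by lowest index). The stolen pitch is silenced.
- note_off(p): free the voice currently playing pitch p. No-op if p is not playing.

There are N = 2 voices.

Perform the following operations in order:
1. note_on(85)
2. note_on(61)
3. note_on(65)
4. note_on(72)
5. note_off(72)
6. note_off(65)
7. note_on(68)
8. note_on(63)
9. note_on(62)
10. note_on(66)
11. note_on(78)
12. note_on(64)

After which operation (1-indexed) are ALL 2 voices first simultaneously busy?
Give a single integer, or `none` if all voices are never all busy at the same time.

Op 1: note_on(85): voice 0 is free -> assigned | voices=[85 -]
Op 2: note_on(61): voice 1 is free -> assigned | voices=[85 61]
Op 3: note_on(65): all voices busy, STEAL voice 0 (pitch 85, oldest) -> assign | voices=[65 61]
Op 4: note_on(72): all voices busy, STEAL voice 1 (pitch 61, oldest) -> assign | voices=[65 72]
Op 5: note_off(72): free voice 1 | voices=[65 -]
Op 6: note_off(65): free voice 0 | voices=[- -]
Op 7: note_on(68): voice 0 is free -> assigned | voices=[68 -]
Op 8: note_on(63): voice 1 is free -> assigned | voices=[68 63]
Op 9: note_on(62): all voices busy, STEAL voice 0 (pitch 68, oldest) -> assign | voices=[62 63]
Op 10: note_on(66): all voices busy, STEAL voice 1 (pitch 63, oldest) -> assign | voices=[62 66]
Op 11: note_on(78): all voices busy, STEAL voice 0 (pitch 62, oldest) -> assign | voices=[78 66]
Op 12: note_on(64): all voices busy, STEAL voice 1 (pitch 66, oldest) -> assign | voices=[78 64]

Answer: 2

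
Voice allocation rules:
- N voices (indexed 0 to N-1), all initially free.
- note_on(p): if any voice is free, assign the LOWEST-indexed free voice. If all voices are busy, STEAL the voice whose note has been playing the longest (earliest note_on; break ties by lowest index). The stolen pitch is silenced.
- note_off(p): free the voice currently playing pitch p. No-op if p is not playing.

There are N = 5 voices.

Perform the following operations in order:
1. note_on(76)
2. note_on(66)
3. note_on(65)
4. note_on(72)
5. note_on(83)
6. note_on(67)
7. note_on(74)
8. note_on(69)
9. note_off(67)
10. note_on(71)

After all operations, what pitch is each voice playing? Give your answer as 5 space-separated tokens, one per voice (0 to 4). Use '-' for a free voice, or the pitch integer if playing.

Op 1: note_on(76): voice 0 is free -> assigned | voices=[76 - - - -]
Op 2: note_on(66): voice 1 is free -> assigned | voices=[76 66 - - -]
Op 3: note_on(65): voice 2 is free -> assigned | voices=[76 66 65 - -]
Op 4: note_on(72): voice 3 is free -> assigned | voices=[76 66 65 72 -]
Op 5: note_on(83): voice 4 is free -> assigned | voices=[76 66 65 72 83]
Op 6: note_on(67): all voices busy, STEAL voice 0 (pitch 76, oldest) -> assign | voices=[67 66 65 72 83]
Op 7: note_on(74): all voices busy, STEAL voice 1 (pitch 66, oldest) -> assign | voices=[67 74 65 72 83]
Op 8: note_on(69): all voices busy, STEAL voice 2 (pitch 65, oldest) -> assign | voices=[67 74 69 72 83]
Op 9: note_off(67): free voice 0 | voices=[- 74 69 72 83]
Op 10: note_on(71): voice 0 is free -> assigned | voices=[71 74 69 72 83]

Answer: 71 74 69 72 83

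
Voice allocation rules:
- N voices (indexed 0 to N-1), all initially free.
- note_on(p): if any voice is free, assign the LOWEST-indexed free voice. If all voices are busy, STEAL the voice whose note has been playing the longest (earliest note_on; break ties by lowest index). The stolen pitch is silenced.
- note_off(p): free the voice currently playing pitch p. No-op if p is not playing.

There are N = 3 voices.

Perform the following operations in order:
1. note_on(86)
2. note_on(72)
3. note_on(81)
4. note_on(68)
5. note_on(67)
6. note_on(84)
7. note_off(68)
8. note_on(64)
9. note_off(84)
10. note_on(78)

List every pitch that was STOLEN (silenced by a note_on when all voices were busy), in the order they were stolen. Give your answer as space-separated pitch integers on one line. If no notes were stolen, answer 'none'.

Answer: 86 72 81

Derivation:
Op 1: note_on(86): voice 0 is free -> assigned | voices=[86 - -]
Op 2: note_on(72): voice 1 is free -> assigned | voices=[86 72 -]
Op 3: note_on(81): voice 2 is free -> assigned | voices=[86 72 81]
Op 4: note_on(68): all voices busy, STEAL voice 0 (pitch 86, oldest) -> assign | voices=[68 72 81]
Op 5: note_on(67): all voices busy, STEAL voice 1 (pitch 72, oldest) -> assign | voices=[68 67 81]
Op 6: note_on(84): all voices busy, STEAL voice 2 (pitch 81, oldest) -> assign | voices=[68 67 84]
Op 7: note_off(68): free voice 0 | voices=[- 67 84]
Op 8: note_on(64): voice 0 is free -> assigned | voices=[64 67 84]
Op 9: note_off(84): free voice 2 | voices=[64 67 -]
Op 10: note_on(78): voice 2 is free -> assigned | voices=[64 67 78]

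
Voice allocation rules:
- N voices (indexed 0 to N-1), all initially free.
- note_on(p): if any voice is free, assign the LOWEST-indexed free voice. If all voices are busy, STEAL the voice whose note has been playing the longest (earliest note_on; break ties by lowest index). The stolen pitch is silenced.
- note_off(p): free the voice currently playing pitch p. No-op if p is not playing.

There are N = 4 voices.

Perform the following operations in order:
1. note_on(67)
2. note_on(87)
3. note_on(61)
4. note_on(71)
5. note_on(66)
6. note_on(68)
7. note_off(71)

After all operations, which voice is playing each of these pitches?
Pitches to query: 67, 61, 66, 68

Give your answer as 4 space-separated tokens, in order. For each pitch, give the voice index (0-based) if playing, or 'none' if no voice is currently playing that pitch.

Answer: none 2 0 1

Derivation:
Op 1: note_on(67): voice 0 is free -> assigned | voices=[67 - - -]
Op 2: note_on(87): voice 1 is free -> assigned | voices=[67 87 - -]
Op 3: note_on(61): voice 2 is free -> assigned | voices=[67 87 61 -]
Op 4: note_on(71): voice 3 is free -> assigned | voices=[67 87 61 71]
Op 5: note_on(66): all voices busy, STEAL voice 0 (pitch 67, oldest) -> assign | voices=[66 87 61 71]
Op 6: note_on(68): all voices busy, STEAL voice 1 (pitch 87, oldest) -> assign | voices=[66 68 61 71]
Op 7: note_off(71): free voice 3 | voices=[66 68 61 -]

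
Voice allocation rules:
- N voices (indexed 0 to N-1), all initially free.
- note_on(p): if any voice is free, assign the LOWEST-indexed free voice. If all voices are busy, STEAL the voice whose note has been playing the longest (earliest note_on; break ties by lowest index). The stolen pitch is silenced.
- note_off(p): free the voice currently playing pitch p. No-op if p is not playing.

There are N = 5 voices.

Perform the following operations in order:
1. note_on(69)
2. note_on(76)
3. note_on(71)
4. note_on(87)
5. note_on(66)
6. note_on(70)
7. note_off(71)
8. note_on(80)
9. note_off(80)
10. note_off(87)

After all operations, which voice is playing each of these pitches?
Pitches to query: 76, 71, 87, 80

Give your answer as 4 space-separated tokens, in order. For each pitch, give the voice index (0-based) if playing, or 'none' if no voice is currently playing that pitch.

Answer: 1 none none none

Derivation:
Op 1: note_on(69): voice 0 is free -> assigned | voices=[69 - - - -]
Op 2: note_on(76): voice 1 is free -> assigned | voices=[69 76 - - -]
Op 3: note_on(71): voice 2 is free -> assigned | voices=[69 76 71 - -]
Op 4: note_on(87): voice 3 is free -> assigned | voices=[69 76 71 87 -]
Op 5: note_on(66): voice 4 is free -> assigned | voices=[69 76 71 87 66]
Op 6: note_on(70): all voices busy, STEAL voice 0 (pitch 69, oldest) -> assign | voices=[70 76 71 87 66]
Op 7: note_off(71): free voice 2 | voices=[70 76 - 87 66]
Op 8: note_on(80): voice 2 is free -> assigned | voices=[70 76 80 87 66]
Op 9: note_off(80): free voice 2 | voices=[70 76 - 87 66]
Op 10: note_off(87): free voice 3 | voices=[70 76 - - 66]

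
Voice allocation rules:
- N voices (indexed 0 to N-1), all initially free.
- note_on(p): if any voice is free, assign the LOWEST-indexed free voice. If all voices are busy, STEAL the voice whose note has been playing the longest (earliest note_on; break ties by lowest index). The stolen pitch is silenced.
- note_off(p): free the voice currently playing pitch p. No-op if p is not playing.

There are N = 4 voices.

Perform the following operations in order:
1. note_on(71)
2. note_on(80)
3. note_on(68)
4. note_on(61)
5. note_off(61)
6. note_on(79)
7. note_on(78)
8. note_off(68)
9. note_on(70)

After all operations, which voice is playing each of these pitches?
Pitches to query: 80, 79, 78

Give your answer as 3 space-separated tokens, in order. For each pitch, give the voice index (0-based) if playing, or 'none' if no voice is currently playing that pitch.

Answer: 1 3 0

Derivation:
Op 1: note_on(71): voice 0 is free -> assigned | voices=[71 - - -]
Op 2: note_on(80): voice 1 is free -> assigned | voices=[71 80 - -]
Op 3: note_on(68): voice 2 is free -> assigned | voices=[71 80 68 -]
Op 4: note_on(61): voice 3 is free -> assigned | voices=[71 80 68 61]
Op 5: note_off(61): free voice 3 | voices=[71 80 68 -]
Op 6: note_on(79): voice 3 is free -> assigned | voices=[71 80 68 79]
Op 7: note_on(78): all voices busy, STEAL voice 0 (pitch 71, oldest) -> assign | voices=[78 80 68 79]
Op 8: note_off(68): free voice 2 | voices=[78 80 - 79]
Op 9: note_on(70): voice 2 is free -> assigned | voices=[78 80 70 79]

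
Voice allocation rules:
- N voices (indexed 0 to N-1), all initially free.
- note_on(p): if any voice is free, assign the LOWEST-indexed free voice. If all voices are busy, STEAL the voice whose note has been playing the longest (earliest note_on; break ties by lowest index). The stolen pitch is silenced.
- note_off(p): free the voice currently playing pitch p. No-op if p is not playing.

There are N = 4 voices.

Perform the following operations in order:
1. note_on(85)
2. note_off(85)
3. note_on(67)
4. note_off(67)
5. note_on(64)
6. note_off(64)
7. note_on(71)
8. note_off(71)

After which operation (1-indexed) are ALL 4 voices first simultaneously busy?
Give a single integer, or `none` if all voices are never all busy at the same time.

Op 1: note_on(85): voice 0 is free -> assigned | voices=[85 - - -]
Op 2: note_off(85): free voice 0 | voices=[- - - -]
Op 3: note_on(67): voice 0 is free -> assigned | voices=[67 - - -]
Op 4: note_off(67): free voice 0 | voices=[- - - -]
Op 5: note_on(64): voice 0 is free -> assigned | voices=[64 - - -]
Op 6: note_off(64): free voice 0 | voices=[- - - -]
Op 7: note_on(71): voice 0 is free -> assigned | voices=[71 - - -]
Op 8: note_off(71): free voice 0 | voices=[- - - -]

Answer: none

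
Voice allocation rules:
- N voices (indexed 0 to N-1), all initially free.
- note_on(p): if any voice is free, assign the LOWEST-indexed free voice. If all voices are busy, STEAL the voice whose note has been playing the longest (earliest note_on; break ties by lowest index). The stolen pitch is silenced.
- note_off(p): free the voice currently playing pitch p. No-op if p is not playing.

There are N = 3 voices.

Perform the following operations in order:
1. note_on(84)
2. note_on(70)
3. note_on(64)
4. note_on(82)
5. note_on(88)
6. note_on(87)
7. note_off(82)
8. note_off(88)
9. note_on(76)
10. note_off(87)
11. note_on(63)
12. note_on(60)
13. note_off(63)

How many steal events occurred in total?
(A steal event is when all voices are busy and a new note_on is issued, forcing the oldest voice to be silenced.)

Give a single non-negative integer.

Op 1: note_on(84): voice 0 is free -> assigned | voices=[84 - -]
Op 2: note_on(70): voice 1 is free -> assigned | voices=[84 70 -]
Op 3: note_on(64): voice 2 is free -> assigned | voices=[84 70 64]
Op 4: note_on(82): all voices busy, STEAL voice 0 (pitch 84, oldest) -> assign | voices=[82 70 64]
Op 5: note_on(88): all voices busy, STEAL voice 1 (pitch 70, oldest) -> assign | voices=[82 88 64]
Op 6: note_on(87): all voices busy, STEAL voice 2 (pitch 64, oldest) -> assign | voices=[82 88 87]
Op 7: note_off(82): free voice 0 | voices=[- 88 87]
Op 8: note_off(88): free voice 1 | voices=[- - 87]
Op 9: note_on(76): voice 0 is free -> assigned | voices=[76 - 87]
Op 10: note_off(87): free voice 2 | voices=[76 - -]
Op 11: note_on(63): voice 1 is free -> assigned | voices=[76 63 -]
Op 12: note_on(60): voice 2 is free -> assigned | voices=[76 63 60]
Op 13: note_off(63): free voice 1 | voices=[76 - 60]

Answer: 3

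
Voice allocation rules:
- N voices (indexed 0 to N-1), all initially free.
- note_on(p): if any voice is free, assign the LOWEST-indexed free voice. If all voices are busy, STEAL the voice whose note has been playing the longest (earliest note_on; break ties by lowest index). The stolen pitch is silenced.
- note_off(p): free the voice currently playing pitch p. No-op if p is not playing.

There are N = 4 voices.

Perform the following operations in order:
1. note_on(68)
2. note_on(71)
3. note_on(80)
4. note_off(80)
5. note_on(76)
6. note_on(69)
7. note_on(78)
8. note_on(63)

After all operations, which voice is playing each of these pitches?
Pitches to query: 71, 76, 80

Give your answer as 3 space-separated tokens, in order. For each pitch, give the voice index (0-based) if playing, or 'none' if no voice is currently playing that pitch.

Answer: none 2 none

Derivation:
Op 1: note_on(68): voice 0 is free -> assigned | voices=[68 - - -]
Op 2: note_on(71): voice 1 is free -> assigned | voices=[68 71 - -]
Op 3: note_on(80): voice 2 is free -> assigned | voices=[68 71 80 -]
Op 4: note_off(80): free voice 2 | voices=[68 71 - -]
Op 5: note_on(76): voice 2 is free -> assigned | voices=[68 71 76 -]
Op 6: note_on(69): voice 3 is free -> assigned | voices=[68 71 76 69]
Op 7: note_on(78): all voices busy, STEAL voice 0 (pitch 68, oldest) -> assign | voices=[78 71 76 69]
Op 8: note_on(63): all voices busy, STEAL voice 1 (pitch 71, oldest) -> assign | voices=[78 63 76 69]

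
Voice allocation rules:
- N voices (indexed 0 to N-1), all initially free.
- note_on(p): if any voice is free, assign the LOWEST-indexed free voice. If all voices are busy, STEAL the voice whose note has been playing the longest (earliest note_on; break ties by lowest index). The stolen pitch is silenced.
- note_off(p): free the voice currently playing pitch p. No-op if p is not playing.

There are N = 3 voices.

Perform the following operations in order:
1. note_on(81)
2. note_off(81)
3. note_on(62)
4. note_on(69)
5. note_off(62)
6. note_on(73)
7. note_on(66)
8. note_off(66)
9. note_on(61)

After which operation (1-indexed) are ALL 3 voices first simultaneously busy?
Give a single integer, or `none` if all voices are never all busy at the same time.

Answer: 7

Derivation:
Op 1: note_on(81): voice 0 is free -> assigned | voices=[81 - -]
Op 2: note_off(81): free voice 0 | voices=[- - -]
Op 3: note_on(62): voice 0 is free -> assigned | voices=[62 - -]
Op 4: note_on(69): voice 1 is free -> assigned | voices=[62 69 -]
Op 5: note_off(62): free voice 0 | voices=[- 69 -]
Op 6: note_on(73): voice 0 is free -> assigned | voices=[73 69 -]
Op 7: note_on(66): voice 2 is free -> assigned | voices=[73 69 66]
Op 8: note_off(66): free voice 2 | voices=[73 69 -]
Op 9: note_on(61): voice 2 is free -> assigned | voices=[73 69 61]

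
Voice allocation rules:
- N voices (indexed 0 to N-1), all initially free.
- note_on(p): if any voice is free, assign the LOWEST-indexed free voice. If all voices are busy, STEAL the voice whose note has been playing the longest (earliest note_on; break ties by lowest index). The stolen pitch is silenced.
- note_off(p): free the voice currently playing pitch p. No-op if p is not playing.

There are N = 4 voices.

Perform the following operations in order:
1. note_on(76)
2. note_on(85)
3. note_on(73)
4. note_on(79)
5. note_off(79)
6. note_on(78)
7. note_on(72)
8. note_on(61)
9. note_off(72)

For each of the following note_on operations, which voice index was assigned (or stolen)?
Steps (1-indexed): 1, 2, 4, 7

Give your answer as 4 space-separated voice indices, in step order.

Answer: 0 1 3 0

Derivation:
Op 1: note_on(76): voice 0 is free -> assigned | voices=[76 - - -]
Op 2: note_on(85): voice 1 is free -> assigned | voices=[76 85 - -]
Op 3: note_on(73): voice 2 is free -> assigned | voices=[76 85 73 -]
Op 4: note_on(79): voice 3 is free -> assigned | voices=[76 85 73 79]
Op 5: note_off(79): free voice 3 | voices=[76 85 73 -]
Op 6: note_on(78): voice 3 is free -> assigned | voices=[76 85 73 78]
Op 7: note_on(72): all voices busy, STEAL voice 0 (pitch 76, oldest) -> assign | voices=[72 85 73 78]
Op 8: note_on(61): all voices busy, STEAL voice 1 (pitch 85, oldest) -> assign | voices=[72 61 73 78]
Op 9: note_off(72): free voice 0 | voices=[- 61 73 78]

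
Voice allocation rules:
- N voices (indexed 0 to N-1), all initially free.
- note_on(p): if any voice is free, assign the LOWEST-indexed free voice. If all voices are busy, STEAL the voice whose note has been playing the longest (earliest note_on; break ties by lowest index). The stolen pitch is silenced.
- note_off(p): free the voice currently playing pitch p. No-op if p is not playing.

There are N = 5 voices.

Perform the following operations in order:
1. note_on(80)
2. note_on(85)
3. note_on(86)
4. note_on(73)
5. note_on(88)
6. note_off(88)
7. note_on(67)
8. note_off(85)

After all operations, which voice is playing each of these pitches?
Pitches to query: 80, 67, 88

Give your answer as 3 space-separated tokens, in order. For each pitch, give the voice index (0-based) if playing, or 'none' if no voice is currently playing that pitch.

Op 1: note_on(80): voice 0 is free -> assigned | voices=[80 - - - -]
Op 2: note_on(85): voice 1 is free -> assigned | voices=[80 85 - - -]
Op 3: note_on(86): voice 2 is free -> assigned | voices=[80 85 86 - -]
Op 4: note_on(73): voice 3 is free -> assigned | voices=[80 85 86 73 -]
Op 5: note_on(88): voice 4 is free -> assigned | voices=[80 85 86 73 88]
Op 6: note_off(88): free voice 4 | voices=[80 85 86 73 -]
Op 7: note_on(67): voice 4 is free -> assigned | voices=[80 85 86 73 67]
Op 8: note_off(85): free voice 1 | voices=[80 - 86 73 67]

Answer: 0 4 none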